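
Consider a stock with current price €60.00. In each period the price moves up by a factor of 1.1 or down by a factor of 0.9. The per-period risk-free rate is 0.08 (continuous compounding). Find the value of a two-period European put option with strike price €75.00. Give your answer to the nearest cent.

€3.91

Risk-neutral probability p = (e^0.08 − 0.9)/(1.1 − 0.9) = 0.1833/0.2000 = 0.9164
Terminal stock prices: S_uu = 72.6, S_ud = 59.4, S_dd = 48.6
Terminal payoffs (K − S): max(2.4, 0) = 2.4, max(15.6, 0) = 15.6, max(26.4, 0) = 26.4
Node u (S = 66): V_u = e^(−0.08)·[0.9164·2.4000 + 0.0836·15.6000] = 3.2337
Node d (S = 54): V_d = e^(−0.08)·[0.9164·15.6000 + 0.0836·26.4000] = 15.2337
Node 0 (S = 60): V_0 = e^(−0.08)·[0.9164·3.2337 + 0.0836·15.2337] = 3.9108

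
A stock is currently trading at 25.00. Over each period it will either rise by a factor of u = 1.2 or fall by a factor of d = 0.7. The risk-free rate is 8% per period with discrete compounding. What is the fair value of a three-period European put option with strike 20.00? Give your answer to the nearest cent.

0.68

Risk-neutral probability p = (1 + 0.08 − 0.7)/(1.2 − 0.7) = 0.3800/0.5000 = 0.7600
Terminal stock prices: S_uuu = 43.2, S_uud = 25.2, S_udd = 14.7, S_ddd = 8.575
Terminal payoffs (K − S): max(-23.2, 0) = 0, max(-5.2, 0) = 0, max(5.3, 0) = 5.3, max(11.43, 0) = 11.43
Node uu (S = 36): V_uu = 1/1.08·[0.7600·0.0000 + 0.2400·0.0000] = 0.0000
Node ud (S = 21): V_ud = 1/1.08·[0.7600·0.0000 + 0.2400·5.3000] = 1.1778
Node dd (S = 12.25): V_dd = 1/1.08·[0.7600·5.3000 + 0.2400·11.4250] = 6.2685
Node u (S = 30): V_u = 1/1.08·[0.7600·0.0000 + 0.2400·1.1778] = 0.2617
Node d (S = 17.5): V_d = 1/1.08·[0.7600·1.1778 + 0.2400·6.2685] = 2.2218
Node 0 (S = 25): V_0 = 1/1.08·[0.7600·0.2617 + 0.2400·2.2218] = 0.6779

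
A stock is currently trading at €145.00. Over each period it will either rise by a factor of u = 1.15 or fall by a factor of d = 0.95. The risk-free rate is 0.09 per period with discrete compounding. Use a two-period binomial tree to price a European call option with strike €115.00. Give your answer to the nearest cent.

Risk-neutral probability p = (1 + 0.09 − 0.95)/(1.15 − 0.95) = 0.1400/0.2000 = 0.7000
Terminal stock prices: S_uu = 191.8, S_ud = 158.4, S_dd = 130.9
Terminal payoffs (S − K): max(76.76, 0) = 76.76, max(43.41, 0) = 43.41, max(15.86, 0) = 15.86
Node u (S = 166.8): V_u = 1/1.09·[0.7000·76.7625 + 0.3000·43.4125] = 61.2454
Node d (S = 137.8): V_d = 1/1.09·[0.7000·43.4125 + 0.3000·15.8625] = 32.2454
Node 0 (S = 145): V_0 = 1/1.09·[0.7000·61.2454 + 0.3000·32.2454] = 48.2068

€48.21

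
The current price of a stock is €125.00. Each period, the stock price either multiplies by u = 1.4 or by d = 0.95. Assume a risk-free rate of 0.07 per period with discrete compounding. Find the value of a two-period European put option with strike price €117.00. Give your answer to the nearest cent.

€1.97

Risk-neutral probability p = (1 + 0.07 − 0.95)/(1.4 − 0.95) = 0.1200/0.4500 = 0.2667
Terminal stock prices: S_uu = 245, S_ud = 166.2, S_dd = 112.8
Terminal payoffs (K − S): max(-128, 0) = 0, max(-49.25, 0) = 0, max(4.188, 0) = 4.188
Node u (S = 175): V_u = 1/1.07·[0.2667·0.0000 + 0.7333·0.0000] = 0.0000
Node d (S = 118.8): V_d = 1/1.07·[0.2667·0.0000 + 0.7333·4.1875] = 2.8699
Node 0 (S = 125): V_0 = 1/1.07·[0.2667·0.0000 + 0.7333·2.8699] = 1.9669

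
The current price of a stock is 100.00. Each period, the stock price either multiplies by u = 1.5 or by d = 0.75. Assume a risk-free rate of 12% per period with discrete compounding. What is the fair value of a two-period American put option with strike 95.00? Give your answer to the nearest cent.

Risk-neutral probability p = (1 + 0.12 − 0.75)/(1.5 − 0.75) = 0.3700/0.7500 = 0.4933
Terminal stock prices: S_uu = 225, S_ud = 112.5, S_dd = 56.25
Terminal payoffs (K − S): max(-130, 0) = 0, max(-17.5, 0) = 0, max(38.75, 0) = 38.75
Node u (S = 150): continuation = 1/1.12·[0.4933·0.0000 + 0.5067·0.0000] = 0.0000; exercise value = 0.0000 ≤ continuation, so V_u = 0.0000
Node d (S = 75): continuation = 1/1.12·[0.4933·0.0000 + 0.5067·38.7500] = 17.5298; exercise value = 20.0000 > continuation, so V_d = 20.0000 (exercise)
Node 0 (S = 100): continuation = 1/1.12·[0.4933·0.0000 + 0.5067·20.0000] = 9.0476; exercise value = 0.0000 ≤ continuation, so V_0 = 9.0476

9.05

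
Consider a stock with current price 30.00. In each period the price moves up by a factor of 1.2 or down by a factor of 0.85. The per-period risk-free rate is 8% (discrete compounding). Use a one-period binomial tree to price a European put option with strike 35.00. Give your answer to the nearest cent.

3.02

Risk-neutral probability p = (1 + 0.08 − 0.85)/(1.2 − 0.85) = 0.2300/0.3500 = 0.6571
Terminal stock prices: S_u = 36, S_d = 25.5
Terminal payoffs (K − S): max(-1, 0) = 0, max(9.5, 0) = 9.5
Node 0 (S = 30): V_0 = 1/1.08·[0.6571·0.0000 + 0.3429·9.5000] = 3.0159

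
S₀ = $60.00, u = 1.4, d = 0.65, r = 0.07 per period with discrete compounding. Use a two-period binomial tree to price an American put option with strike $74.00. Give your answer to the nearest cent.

$18.57

Risk-neutral probability p = (1 + 0.07 − 0.65)/(1.4 − 0.65) = 0.4200/0.7500 = 0.5600
Terminal stock prices: S_uu = 117.6, S_ud = 54.6, S_dd = 25.35
Terminal payoffs (K − S): max(-43.6, 0) = 0, max(19.4, 0) = 19.4, max(48.65, 0) = 48.65
Node u (S = 84): continuation = 1/1.07·[0.5600·0.0000 + 0.4400·19.4000] = 7.9776; exercise value = 0.0000 ≤ continuation, so V_u = 7.9776
Node d (S = 39): continuation = 1/1.07·[0.5600·19.4000 + 0.4400·48.6500] = 30.1589; exercise value = 35.0000 > continuation, so V_d = 35.0000 (exercise)
Node 0 (S = 60): continuation = 1/1.07·[0.5600·7.9776 + 0.4400·35.0000] = 18.5677; exercise value = 14.0000 ≤ continuation, so V_0 = 18.5677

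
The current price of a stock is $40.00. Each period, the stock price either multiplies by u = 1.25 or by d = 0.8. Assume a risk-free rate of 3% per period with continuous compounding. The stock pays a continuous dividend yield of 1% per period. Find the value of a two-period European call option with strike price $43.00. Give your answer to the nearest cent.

Per-period risk-free factor R = e^0.03 = 1.0305; dividend-adjusted growth = e^(0.03−0.01) = 1.0202.
Risk-neutral probability p = (1.0202 − 0.8)/(1.25 − 0.8) = 0.2202/0.4500 = 0.4893
Terminal stock prices: S_uu = 62.5, S_ud = 40, S_dd = 25.6
Terminal payoffs (S − K): max(19.5, 0) = 19.5, max(-3, 0) = 0, max(-17.4, 0) = 0
Node u (S = 50): V_u = e^(−0.03)·[0.4893·19.5000 + 0.5107·0.0000] = 9.2600
Node d (S = 32): V_d = e^(−0.03)·[0.4893·0.0000 + 0.5107·0.0000] = 0.0000
Node 0 (S = 40): V_0 = e^(−0.03)·[0.4893·9.2600 + 0.5107·0.0000] = 4.3974

$4.40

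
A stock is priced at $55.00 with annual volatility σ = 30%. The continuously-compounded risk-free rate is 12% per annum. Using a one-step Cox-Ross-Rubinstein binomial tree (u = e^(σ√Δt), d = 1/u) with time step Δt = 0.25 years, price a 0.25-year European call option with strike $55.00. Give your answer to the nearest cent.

CRR parameters: u = e^(σ√Δt) = e^(0.3·√0.25) = 1.1618, d = 1/u = 0.8607
Per-period rate: rΔt = 0.12·0.25 = 0.03, so R = e^0.03 = 1.0305
Risk-neutral probability p = (e^0.03 − 0.8607)/(1.1618 − 0.8607) = 0.1697/0.3011 = 0.5637
Terminal stock prices: S_u = 63.9, S_d = 47.34
Terminal payoffs (S − K): max(8.901, 0) = 8.901, max(-7.661, 0) = 0
Node 0 (S = 55): V_0 = e^(−0.03)·[0.5637·8.9009 + 0.4363·0.0000] = 4.8692

$4.87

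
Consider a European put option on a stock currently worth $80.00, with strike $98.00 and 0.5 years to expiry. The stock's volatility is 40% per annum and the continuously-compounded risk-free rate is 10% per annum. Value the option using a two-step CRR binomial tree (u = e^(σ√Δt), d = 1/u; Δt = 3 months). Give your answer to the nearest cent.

CRR parameters: u = e^(σ√Δt) = e^(0.4·√0.25) = 1.2214, d = 1/u = 0.8187
Per-period rate: rΔt = 0.1·0.25 = 0.025, so R = e^0.025 = 1.0253
Risk-neutral probability p = (e^0.025 − 0.8187)/(1.2214 − 0.8187) = 0.2066/0.4027 = 0.5130
Terminal stock prices: S_uu = 119.3, S_ud = 80, S_dd = 53.63
Terminal payoffs (K − S): max(-21.35, 0) = 0, max(18, 0) = 18, max(44.37, 0) = 44.37
Node u (S = 97.71): V_u = e^(−0.025)·[0.5130·0.0000 + 0.4870·18.0000] = 8.5490
Node d (S = 65.5): V_d = e^(−0.025)·[0.5130·18.0000 + 0.4870·44.3744] = 30.0819
Node 0 (S = 80): V_0 = e^(−0.025)·[0.5130·8.5490 + 0.4870·30.0819] = 18.5648

$18.56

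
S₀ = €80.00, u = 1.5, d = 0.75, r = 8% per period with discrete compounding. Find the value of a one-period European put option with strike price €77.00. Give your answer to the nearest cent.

€8.81

Risk-neutral probability p = (1 + 0.08 − 0.75)/(1.5 − 0.75) = 0.3300/0.7500 = 0.4400
Terminal stock prices: S_u = 120, S_d = 60
Terminal payoffs (K − S): max(-43, 0) = 0, max(17, 0) = 17
Node 0 (S = 80): V_0 = 1/1.08·[0.4400·0.0000 + 0.5600·17.0000] = 8.8148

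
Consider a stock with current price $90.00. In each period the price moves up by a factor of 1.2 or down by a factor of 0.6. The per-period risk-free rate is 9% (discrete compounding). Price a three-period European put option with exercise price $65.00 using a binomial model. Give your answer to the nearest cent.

$1.88

Risk-neutral probability p = (1 + 0.09 − 0.6)/(1.2 − 0.6) = 0.4900/0.6000 = 0.8167
Terminal stock prices: S_uuu = 155.5, S_uud = 77.76, S_udd = 38.88, S_ddd = 19.44
Terminal payoffs (K − S): max(-90.52, 0) = 0, max(-12.76, 0) = 0, max(26.12, 0) = 26.12, max(45.56, 0) = 45.56
Node uu (S = 129.6): V_uu = 1/1.09·[0.8167·0.0000 + 0.1833·0.0000] = 0.0000
Node ud (S = 64.8): V_ud = 1/1.09·[0.8167·0.0000 + 0.1833·26.1200] = 4.3933
Node dd (S = 32.4): V_dd = 1/1.09·[0.8167·26.1200 + 0.1833·45.5600] = 27.2330
Node u (S = 108): V_u = 1/1.09·[0.8167·0.0000 + 0.1833·4.3933] = 0.7389
Node d (S = 54): V_d = 1/1.09·[0.8167·4.3933 + 0.1833·27.2330] = 7.8721
Node 0 (S = 90): V_0 = 1/1.09·[0.8167·0.7389 + 0.1833·7.8721] = 1.8777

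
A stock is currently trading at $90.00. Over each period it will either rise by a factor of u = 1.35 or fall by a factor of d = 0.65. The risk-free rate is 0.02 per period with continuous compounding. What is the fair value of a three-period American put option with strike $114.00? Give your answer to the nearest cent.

Risk-neutral probability p = (e^0.02 − 0.65)/(1.35 − 0.65) = 0.3702/0.7000 = 0.5289
Terminal stock prices: S_uuu = 221.4, S_uud = 106.6, S_udd = 51.33, S_ddd = 24.72
Terminal payoffs (K − S): max(-107.4, 0) = 0, max(7.384, 0) = 7.384, max(62.67, 0) = 62.67, max(89.28, 0) = 89.28
Node uu (S = 164): continuation = e^(−0.02)·[0.5289·0.0000 + 0.4711·7.3837] = 3.4099; exercise value = 0.0000 ≤ continuation, so V_uu = 3.4099
Node ud (S = 78.98): continuation = e^(−0.02)·[0.5289·7.3837 + 0.4711·62.6662] = 32.7676; exercise value = 35.0250 > continuation, so V_ud = 35.0250 (exercise)
Node dd (S = 38.03): continuation = e^(−0.02)·[0.5289·62.6662 + 0.4711·89.2837] = 73.7176; exercise value = 75.9750 > continuation, so V_dd = 75.9750 (exercise)
Node u (S = 121.5): continuation = e^(−0.02)·[0.5289·3.4099 + 0.4711·35.0250] = 17.9426; exercise value = 0.0000 ≤ continuation, so V_u = 17.9426
Node d (S = 58.5): continuation = e^(−0.02)·[0.5289·35.0250 + 0.4711·75.9750] = 53.2426; exercise value = 55.5000 > continuation, so V_d = 55.5000 (exercise)
Node 0 (S = 90): continuation = e^(−0.02)·[0.5289·17.9426 + 0.4711·55.5000] = 34.9318; exercise value = 24.0000 ≤ continuation, so V_0 = 34.9318

$34.93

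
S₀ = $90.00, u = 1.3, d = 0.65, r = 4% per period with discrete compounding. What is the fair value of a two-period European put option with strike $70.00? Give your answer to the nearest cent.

Risk-neutral probability p = (1 + 0.04 − 0.65)/(1.3 − 0.65) = 0.3900/0.6500 = 0.6000
Terminal stock prices: S_uu = 152.1, S_ud = 76.05, S_dd = 38.03
Terminal payoffs (K − S): max(-82.1, 0) = 0, max(-6.05, 0) = 0, max(31.97, 0) = 31.97
Node u (S = 117): V_u = 1/1.04·[0.6000·0.0000 + 0.4000·0.0000] = 0.0000
Node d (S = 58.5): V_d = 1/1.04·[0.6000·0.0000 + 0.4000·31.9750] = 12.2981
Node 0 (S = 90): V_0 = 1/1.04·[0.6000·0.0000 + 0.4000·12.2981] = 4.7300

$4.73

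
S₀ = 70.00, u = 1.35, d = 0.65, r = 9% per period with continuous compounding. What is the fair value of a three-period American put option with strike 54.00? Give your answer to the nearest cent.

4.55

Risk-neutral probability p = (e^0.09 − 0.65)/(1.35 − 0.65) = 0.4442/0.7000 = 0.6345
Terminal stock prices: S_uuu = 172.2, S_uud = 82.92, S_udd = 39.93, S_ddd = 19.22
Terminal payoffs (K − S): max(-118.2, 0) = 0, max(-28.92, 0) = 0, max(14.07, 0) = 14.07, max(34.78, 0) = 34.78
Node uu (S = 127.6): continuation = e^(−0.09)·[0.6345·0.0000 + 0.3655·0.0000] = 0.0000; exercise value = 0.0000 ≤ continuation, so V_uu = 0.0000
Node ud (S = 61.43): continuation = e^(−0.09)·[0.6345·0.0000 + 0.3655·14.0737] = 4.7008; exercise value = 0.0000 ≤ continuation, so V_ud = 4.7008
Node dd (S = 29.58): continuation = e^(−0.09)·[0.6345·14.0737 + 0.3655·34.7763] = 19.7773; exercise value = 24.4250 > continuation, so V_dd = 24.4250 (exercise)
Node u (S = 94.5): continuation = e^(−0.09)·[0.6345·0.0000 + 0.3655·4.7008] = 1.5701; exercise value = 0.0000 ≤ continuation, so V_u = 1.5701
Node d (S = 45.5): continuation = e^(−0.09)·[0.6345·4.7008 + 0.3655·24.4250] = 10.8843; exercise value = 8.5000 ≤ continuation, so V_d = 10.8843
Node 0 (S = 70): continuation = e^(−0.09)·[0.6345·1.5701 + 0.3655·10.8843] = 4.5460; exercise value = 0.0000 ≤ continuation, so V_0 = 4.5460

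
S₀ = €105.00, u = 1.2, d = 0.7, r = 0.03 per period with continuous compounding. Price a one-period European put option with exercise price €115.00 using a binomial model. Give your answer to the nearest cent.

€13.66

Risk-neutral probability p = (e^0.03 − 0.7)/(1.2 − 0.7) = 0.3305/0.5000 = 0.6609
Terminal stock prices: S_u = 126, S_d = 73.5
Terminal payoffs (K − S): max(-11, 0) = 0, max(41.5, 0) = 41.5
Node 0 (S = 105): V_0 = e^(−0.03)·[0.6609·0.0000 + 0.3391·41.5000] = 13.6564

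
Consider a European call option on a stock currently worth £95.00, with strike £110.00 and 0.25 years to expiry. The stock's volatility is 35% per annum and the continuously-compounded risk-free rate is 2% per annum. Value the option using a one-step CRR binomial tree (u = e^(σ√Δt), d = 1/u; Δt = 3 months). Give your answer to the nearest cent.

£1.48

CRR parameters: u = e^(σ√Δt) = e^(0.35·√0.25) = 1.1912, d = 1/u = 0.8395
Per-period rate: rΔt = 0.02·0.25 = 0.005, so R = e^0.005 = 1.0050
Risk-neutral probability p = (e^0.005 − 0.8395)/(1.1912 − 0.8395) = 0.1656/0.3518 = 0.4706
Terminal stock prices: S_u = 113.2, S_d = 79.75
Terminal payoffs (S − K): max(3.168, 0) = 3.168, max(-30.25, 0) = 0
Node 0 (S = 95): V_0 = e^(−0.005)·[0.4706·3.1684 + 0.5294·0.0000] = 1.4836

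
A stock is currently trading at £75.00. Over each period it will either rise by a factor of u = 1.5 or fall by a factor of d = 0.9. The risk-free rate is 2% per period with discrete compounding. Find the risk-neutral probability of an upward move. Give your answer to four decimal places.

Risk-neutral probability p = (1 + 0.02 − 0.9)/(1.5 − 0.9) = 0.1200/0.6000 = 0.2000

p = 0.2000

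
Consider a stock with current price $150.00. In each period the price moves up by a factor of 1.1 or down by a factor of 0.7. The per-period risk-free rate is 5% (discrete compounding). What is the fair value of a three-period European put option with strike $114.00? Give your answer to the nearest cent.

Risk-neutral probability p = (1 + 0.05 − 0.7)/(1.1 − 0.7) = 0.3500/0.4000 = 0.8750
Terminal stock prices: S_uuu = 199.7, S_uud = 127.1, S_udd = 80.85, S_ddd = 51.45
Terminal payoffs (K − S): max(-85.65, 0) = 0, max(-13.05, 0) = 0, max(33.15, 0) = 33.15, max(62.55, 0) = 62.55
Node uu (S = 181.5): V_uu = 1/1.05·[0.8750·0.0000 + 0.1250·0.0000] = 0.0000
Node ud (S = 115.5): V_ud = 1/1.05·[0.8750·0.0000 + 0.1250·33.1500] = 3.9464
Node dd (S = 73.5): V_dd = 1/1.05·[0.8750·33.1500 + 0.1250·62.5500] = 35.0714
Node u (S = 165): V_u = 1/1.05·[0.8750·0.0000 + 0.1250·3.9464] = 0.4698
Node d (S = 105): V_d = 1/1.05·[0.8750·3.9464 + 0.1250·35.0714] = 7.4639
Node 0 (S = 150): V_0 = 1/1.05·[0.8750·0.4698 + 0.1250·7.4639] = 1.2801

$1.28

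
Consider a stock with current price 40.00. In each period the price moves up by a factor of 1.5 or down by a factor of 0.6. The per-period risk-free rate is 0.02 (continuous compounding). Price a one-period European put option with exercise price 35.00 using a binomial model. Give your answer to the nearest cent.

Risk-neutral probability p = (e^0.02 − 0.6)/(1.5 − 0.6) = 0.4202/0.9000 = 0.4669
Terminal stock prices: S_u = 60, S_d = 24
Terminal payoffs (K − S): max(-25, 0) = 0, max(11, 0) = 11
Node 0 (S = 40): V_0 = e^(−0.02)·[0.4669·0.0000 + 0.5331·11.0000] = 5.7481

5.75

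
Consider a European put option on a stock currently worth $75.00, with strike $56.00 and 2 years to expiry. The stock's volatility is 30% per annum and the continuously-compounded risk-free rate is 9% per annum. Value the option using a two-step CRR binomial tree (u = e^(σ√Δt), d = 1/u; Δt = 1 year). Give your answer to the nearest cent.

$2.18

CRR parameters: u = e^(σ√Δt) = e^(0.3·√1) = 1.3499, d = 1/u = 0.7408
Per-period rate: rΔt = 0.09·1 = 0.09, so R = e^0.09 = 1.0942
Risk-neutral probability p = (e^0.09 − 0.7408)/(1.3499 − 0.7408) = 0.3534/0.6090 = 0.5802
Terminal stock prices: S_uu = 136.7, S_ud = 75, S_dd = 41.16
Terminal payoffs (K − S): max(-80.66, 0) = 0, max(-19, 0) = 0, max(14.84, 0) = 14.84
Node u (S = 101.2): V_u = e^(−0.09)·[0.5802·0.0000 + 0.4198·0.0000] = 0.0000
Node d (S = 55.56): V_d = e^(−0.09)·[0.5802·0.0000 + 0.4198·14.8391] = 5.6935
Node 0 (S = 75): V_0 = e^(−0.09)·[0.5802·0.0000 + 0.4198·5.6935] = 2.1845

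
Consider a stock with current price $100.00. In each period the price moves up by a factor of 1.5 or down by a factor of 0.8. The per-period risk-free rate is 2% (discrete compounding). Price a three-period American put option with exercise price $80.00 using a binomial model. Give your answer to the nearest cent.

$8.75

Risk-neutral probability p = (1 + 0.02 − 0.8)/(1.5 − 0.8) = 0.2200/0.7000 = 0.3143
Terminal stock prices: S_uuu = 337.5, S_uud = 180, S_udd = 96, S_ddd = 51.2
Terminal payoffs (K − S): max(-257.5, 0) = 0, max(-100, 0) = 0, max(-16, 0) = 0, max(28.8, 0) = 28.8
Node uu (S = 225): continuation = 1/1.02·[0.3143·0.0000 + 0.6857·0.0000] = 0.0000; exercise value = 0.0000 ≤ continuation, so V_uu = 0.0000
Node ud (S = 120): continuation = 1/1.02·[0.3143·0.0000 + 0.6857·0.0000] = 0.0000; exercise value = 0.0000 ≤ continuation, so V_ud = 0.0000
Node dd (S = 64): continuation = 1/1.02·[0.3143·0.0000 + 0.6857·28.8000] = 19.3613; exercise value = 16.0000 ≤ continuation, so V_dd = 19.3613
Node u (S = 150): continuation = 1/1.02·[0.3143·0.0000 + 0.6857·0.0000] = 0.0000; exercise value = 0.0000 ≤ continuation, so V_u = 0.0000
Node d (S = 80): continuation = 1/1.02·[0.3143·0.0000 + 0.6857·19.3613] = 13.0160; exercise value = 0.0000 ≤ continuation, so V_d = 13.0160
Node 0 (S = 100): continuation = 1/1.02·[0.3143·0.0000 + 0.6857·13.0160] = 8.7503; exercise value = 0.0000 ≤ continuation, so V_0 = 8.7503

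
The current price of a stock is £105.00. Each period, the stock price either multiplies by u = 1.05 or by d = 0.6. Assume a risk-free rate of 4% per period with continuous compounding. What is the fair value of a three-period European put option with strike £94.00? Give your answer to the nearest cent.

£1.34

Risk-neutral probability p = (e^0.04 − 0.6)/(1.05 − 0.6) = 0.4408/0.4500 = 0.9796
Terminal stock prices: S_uuu = 121.6, S_uud = 69.46, S_udd = 39.69, S_ddd = 22.68
Terminal payoffs (K − S): max(-27.55, 0) = 0, max(24.54, 0) = 24.54, max(54.31, 0) = 54.31, max(71.32, 0) = 71.32
Node uu (S = 115.8): V_uu = e^(−0.04)·[0.9796·0.0000 + 0.0204·24.5425] = 0.4815
Node ud (S = 66.15): V_ud = e^(−0.04)·[0.9796·24.5425 + 0.0204·54.3100] = 24.1642
Node dd (S = 37.8): V_dd = e^(−0.04)·[0.9796·54.3100 + 0.0204·71.3200] = 52.5142
Node u (S = 110.2): V_u = e^(−0.04)·[0.9796·0.4815 + 0.0204·24.1642] = 0.9273
Node d (S = 63): V_d = e^(−0.04)·[0.9796·24.1642 + 0.0204·52.5142] = 23.7729
Node 0 (S = 105): V_0 = e^(−0.04)·[0.9796·0.9273 + 0.0204·23.7729] = 1.3392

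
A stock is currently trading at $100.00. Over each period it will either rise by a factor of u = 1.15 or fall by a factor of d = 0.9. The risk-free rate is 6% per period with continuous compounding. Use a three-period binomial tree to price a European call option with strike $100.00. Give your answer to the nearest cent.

$18.85

Risk-neutral probability p = (e^0.06 − 0.9)/(1.15 − 0.9) = 0.1618/0.2500 = 0.6473
Terminal stock prices: S_uuu = 152.1, S_uud = 119, S_udd = 93.15, S_ddd = 72.9
Terminal payoffs (S − K): max(52.09, 0) = 52.09, max(19.02, 0) = 19.02, max(-6.85, 0) = 0, max(-27.1, 0) = 0
Node uu (S = 132.2): V_uu = e^(−0.06)·[0.6473·52.0875 + 0.3527·19.0250] = 38.0735
Node ud (S = 103.5): V_ud = e^(−0.06)·[0.6473·19.0250 + 0.3527·0.0000] = 11.5985
Node dd (S = 81): V_dd = e^(−0.06)·[0.6473·0.0000 + 0.3527·0.0000] = 0.0000
Node u (S = 115): V_u = e^(−0.06)·[0.6473·38.0735 + 0.3527·11.5985] = 27.0635
Node d (S = 90): V_d = e^(−0.06)·[0.6473·11.5985 + 0.3527·0.0000] = 7.0710
Node 0 (S = 100): V_0 = e^(−0.06)·[0.6473·27.0635 + 0.3527·7.0710] = 18.8476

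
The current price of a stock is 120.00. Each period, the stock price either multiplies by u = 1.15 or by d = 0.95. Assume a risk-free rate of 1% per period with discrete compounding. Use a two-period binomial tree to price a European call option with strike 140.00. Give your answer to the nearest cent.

1.65

Risk-neutral probability p = (1 + 0.01 − 0.95)/(1.15 − 0.95) = 0.0600/0.2000 = 0.3000
Terminal stock prices: S_uu = 158.7, S_ud = 131.1, S_dd = 108.3
Terminal payoffs (S − K): max(18.7, 0) = 18.7, max(-8.9, 0) = 0, max(-31.7, 0) = 0
Node u (S = 138): V_u = 1/1.01·[0.3000·18.7000 + 0.7000·0.0000] = 5.5545
Node d (S = 114): V_d = 1/1.01·[0.3000·0.0000 + 0.7000·0.0000] = 0.0000
Node 0 (S = 120): V_0 = 1/1.01·[0.3000·5.5545 + 0.7000·0.0000] = 1.6498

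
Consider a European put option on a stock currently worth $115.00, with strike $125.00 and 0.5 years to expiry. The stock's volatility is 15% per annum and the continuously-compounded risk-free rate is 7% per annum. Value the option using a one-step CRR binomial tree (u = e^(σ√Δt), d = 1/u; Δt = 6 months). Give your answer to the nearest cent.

$7.48

CRR parameters: u = e^(σ√Δt) = e^(0.15·√0.5) = 1.1119, d = 1/u = 0.8994
Per-period rate: rΔt = 0.07·0.5 = 0.035, so R = e^0.035 = 1.0356
Risk-neutral probability p = (e^0.035 − 0.8994)/(1.1119 − 0.8994) = 0.1363/0.2125 = 0.6411
Terminal stock prices: S_u = 127.9, S_d = 103.4
Terminal payoffs (K − S): max(-2.868, 0) = 0, max(21.57, 0) = 21.57
Node 0 (S = 115): V_0 = e^(−0.035)·[0.6411·0.0000 + 0.3589·21.5730] = 7.4761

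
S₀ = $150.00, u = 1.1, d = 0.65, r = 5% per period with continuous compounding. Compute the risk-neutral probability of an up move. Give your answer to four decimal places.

Risk-neutral probability p = (e^0.05 − 0.65)/(1.1 − 0.65) = 0.4013/0.4500 = 0.8917

p = 0.8917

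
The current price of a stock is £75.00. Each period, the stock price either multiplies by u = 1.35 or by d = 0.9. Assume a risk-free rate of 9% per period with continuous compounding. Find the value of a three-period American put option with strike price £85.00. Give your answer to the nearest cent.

£10.00

Risk-neutral probability p = (e^0.09 − 0.9)/(1.35 − 0.9) = 0.1942/0.4500 = 0.4315
Terminal stock prices: S_uuu = 184.5, S_uud = 123, S_udd = 82.01, S_ddd = 54.68
Terminal payoffs (K − S): max(-99.53, 0) = 0, max(-38.02, 0) = 0, max(2.987, 0) = 2.987, max(30.32, 0) = 30.32
Node uu (S = 136.7): continuation = e^(−0.09)·[0.4315·0.0000 + 0.5685·0.0000] = 0.0000; exercise value = 0.0000 ≤ continuation, so V_uu = 0.0000
Node ud (S = 91.12): continuation = e^(−0.09)·[0.4315·0.0000 + 0.5685·2.9875] = 1.5522; exercise value = 0.0000 ≤ continuation, so V_ud = 1.5522
Node dd (S = 60.75): continuation = e^(−0.09)·[0.4315·2.9875 + 0.5685·30.3250] = 16.9342; exercise value = 24.2500 > continuation, so V_dd = 24.2500 (exercise)
Node u (S = 101.2): continuation = e^(−0.09)·[0.4315·0.0000 + 0.5685·1.5522] = 0.8065; exercise value = 0.0000 ≤ continuation, so V_u = 0.8065
Node d (S = 67.5): continuation = e^(−0.09)·[0.4315·1.5522 + 0.5685·24.2500] = 13.2117; exercise value = 17.5000 > continuation, so V_d = 17.5000 (exercise)
Node 0 (S = 75): continuation = e^(−0.09)·[0.4315·0.8065 + 0.5685·17.5000] = 9.4105; exercise value = 10.0000 > continuation, so V_0 = 10.0000 (exercise)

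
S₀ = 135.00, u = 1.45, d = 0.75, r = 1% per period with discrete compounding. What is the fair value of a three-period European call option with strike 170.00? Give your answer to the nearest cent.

22.84

Risk-neutral probability p = (1 + 0.01 − 0.75)/(1.45 − 0.75) = 0.2600/0.7000 = 0.3714
Terminal stock prices: S_uuu = 411.6, S_uud = 212.9, S_udd = 110.1, S_ddd = 56.95
Terminal payoffs (S − K): max(241.6, 0) = 241.6, max(42.88, 0) = 42.88, max(-59.89, 0) = 0, max(-113, 0) = 0
Node uu (S = 283.8): V_uu = 1/1.01·[0.3714·241.5644 + 0.6286·42.8781] = 115.5207
Node ud (S = 146.8): V_ud = 1/1.01·[0.3714·42.8781 + 0.6286·0.0000] = 15.7685
Node dd (S = 75.94): V_dd = 1/1.01·[0.3714·0.0000 + 0.6286·0.0000] = 0.0000
Node u (S = 195.8): V_u = 1/1.01·[0.3714·115.5207 + 0.6286·15.7685] = 52.2963
Node d (S = 101.2): V_d = 1/1.01·[0.3714·15.7685 + 0.6286·0.0000] = 5.7989
Node 0 (S = 135): V_0 = 1/1.01·[0.3714·52.2963 + 0.6286·5.7989] = 22.8409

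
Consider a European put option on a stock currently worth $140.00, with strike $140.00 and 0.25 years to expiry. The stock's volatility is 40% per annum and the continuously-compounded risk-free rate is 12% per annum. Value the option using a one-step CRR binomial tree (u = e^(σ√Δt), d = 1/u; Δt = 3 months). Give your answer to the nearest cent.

$11.68

CRR parameters: u = e^(σ√Δt) = e^(0.4·√0.25) = 1.2214, d = 1/u = 0.8187
Per-period rate: rΔt = 0.12·0.25 = 0.03, so R = e^0.03 = 1.0305
Risk-neutral probability p = (e^0.03 − 0.8187)/(1.2214 − 0.8187) = 0.2117/0.4027 = 0.5258
Terminal stock prices: S_u = 171, S_d = 114.6
Terminal payoffs (K − S): max(-31, 0) = 0, max(25.38, 0) = 25.38
Node 0 (S = 140): V_0 = e^(−0.03)·[0.5258·0.0000 + 0.4742·25.3777] = 11.6785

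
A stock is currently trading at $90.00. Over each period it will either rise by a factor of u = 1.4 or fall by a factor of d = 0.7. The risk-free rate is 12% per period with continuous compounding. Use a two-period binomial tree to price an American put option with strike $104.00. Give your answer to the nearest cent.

$17.11

Risk-neutral probability p = (e^0.12 − 0.7)/(1.4 − 0.7) = 0.4275/0.7000 = 0.6107
Terminal stock prices: S_uu = 176.4, S_ud = 88.2, S_dd = 44.1
Terminal payoffs (K − S): max(-72.4, 0) = 0, max(15.8, 0) = 15.8, max(59.9, 0) = 59.9
Node u (S = 126): continuation = e^(−0.12)·[0.6107·0.0000 + 0.3893·15.8000] = 5.4553; exercise value = 0.0000 ≤ continuation, so V_u = 5.4553
Node d (S = 63): continuation = e^(−0.12)·[0.6107·15.8000 + 0.3893·59.9000] = 29.2397; exercise value = 41.0000 > continuation, so V_d = 41.0000 (exercise)
Node 0 (S = 90): continuation = e^(−0.12)·[0.6107·5.4553 + 0.3893·41.0000] = 17.1109; exercise value = 14.0000 ≤ continuation, so V_0 = 17.1109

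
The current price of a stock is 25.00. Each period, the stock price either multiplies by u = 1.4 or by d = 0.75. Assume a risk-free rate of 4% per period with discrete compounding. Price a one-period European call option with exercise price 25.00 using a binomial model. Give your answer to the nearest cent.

4.29

Risk-neutral probability p = (1 + 0.04 − 0.75)/(1.4 − 0.75) = 0.2900/0.6500 = 0.4462
Terminal stock prices: S_u = 35, S_d = 18.75
Terminal payoffs (S − K): max(10, 0) = 10, max(-6.25, 0) = 0
Node 0 (S = 25): V_0 = 1/1.04·[0.4462·10.0000 + 0.5538·0.0000] = 4.2899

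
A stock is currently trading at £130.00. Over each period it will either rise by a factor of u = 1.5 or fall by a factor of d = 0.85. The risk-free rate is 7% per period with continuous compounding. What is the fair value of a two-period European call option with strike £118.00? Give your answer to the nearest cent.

Risk-neutral probability p = (e^0.07 − 0.85)/(1.5 − 0.85) = 0.2225/0.6500 = 0.3423
Terminal stock prices: S_uu = 292.5, S_ud = 165.8, S_dd = 93.92
Terminal payoffs (S − K): max(174.5, 0) = 174.5, max(47.75, 0) = 47.75, max(-24.08, 0) = 0
Node u (S = 195): V_u = e^(−0.07)·[0.3423·174.5000 + 0.6577·47.7500] = 84.9775
Node d (S = 110.5): V_d = e^(−0.07)·[0.3423·47.7500 + 0.6577·0.0000] = 15.2407
Node 0 (S = 130): V_0 = e^(−0.07)·[0.3423·84.9775 + 0.6577·15.2407] = 36.4688

£36.47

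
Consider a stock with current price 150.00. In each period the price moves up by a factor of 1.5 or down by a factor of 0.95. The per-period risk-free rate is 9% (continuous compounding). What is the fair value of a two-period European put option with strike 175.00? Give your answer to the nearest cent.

18.02

Risk-neutral probability p = (e^0.09 − 0.95)/(1.5 − 0.95) = 0.1442/0.5500 = 0.2621
Terminal stock prices: S_uu = 337.5, S_ud = 213.8, S_dd = 135.4
Terminal payoffs (K − S): max(-162.5, 0) = 0, max(-38.75, 0) = 0, max(39.62, 0) = 39.62
Node u (S = 225): V_u = e^(−0.09)·[0.2621·0.0000 + 0.7379·0.0000] = 0.0000
Node d (S = 142.5): V_d = e^(−0.09)·[0.2621·0.0000 + 0.7379·39.6250] = 26.7214
Node 0 (S = 150): V_0 = e^(−0.09)·[0.2621·0.0000 + 0.7379·26.7214] = 18.0198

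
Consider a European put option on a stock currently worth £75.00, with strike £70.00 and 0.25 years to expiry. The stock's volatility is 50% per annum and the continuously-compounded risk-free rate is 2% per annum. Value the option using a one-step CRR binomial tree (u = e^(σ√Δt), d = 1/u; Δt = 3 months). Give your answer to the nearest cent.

CRR parameters: u = e^(σ√Δt) = e^(0.5·√0.25) = 1.2840, d = 1/u = 0.7788
Per-period rate: rΔt = 0.02·0.25 = 0.005, so R = e^0.005 = 1.0050
Risk-neutral probability p = (e^0.005 − 0.7788)/(1.2840 − 0.7788) = 0.2262/0.5052 = 0.4477
Terminal stock prices: S_u = 96.3, S_d = 58.41
Terminal payoffs (K − S): max(-26.3, 0) = 0, max(11.59, 0) = 11.59
Node 0 (S = 75): V_0 = e^(−0.005)·[0.4477·0.0000 + 0.5523·11.5899] = 6.3687

£6.37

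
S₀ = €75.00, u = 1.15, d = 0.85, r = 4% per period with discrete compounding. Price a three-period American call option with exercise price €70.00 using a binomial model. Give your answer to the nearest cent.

Risk-neutral probability p = (1 + 0.04 − 0.85)/(1.15 − 0.85) = 0.1900/0.3000 = 0.6333
Terminal stock prices: S_uuu = 114.1, S_uud = 84.31, S_udd = 62.32, S_ddd = 46.06
Terminal payoffs (S − K): max(44.07, 0) = 44.07, max(14.31, 0) = 14.31, max(-7.684, 0) = 0, max(-23.94, 0) = 0
Node uu (S = 99.19): continuation = 1/1.04·[0.6333·44.0656 + 0.3667·14.3094] = 31.8798; exercise value = 29.1875 ≤ continuation, so V_uu = 31.8798
Node ud (S = 73.31): continuation = 1/1.04·[0.6333·14.3094 + 0.3667·0.0000] = 8.7140; exercise value = 3.3125 ≤ continuation, so V_ud = 8.7140
Node dd (S = 54.19): continuation = 1/1.04·[0.6333·0.0000 + 0.3667·0.0000] = 0.0000; exercise value = 0.0000 ≤ continuation, so V_dd = 0.0000
Node u (S = 86.25): continuation = 1/1.04·[0.6333·31.8798 + 0.3667·8.7140] = 22.4862; exercise value = 16.2500 ≤ continuation, so V_u = 22.4862
Node d (S = 63.75): continuation = 1/1.04·[0.6333·8.7140 + 0.3667·0.0000] = 5.3066; exercise value = 0.0000 ≤ continuation, so V_d = 5.3066
Node 0 (S = 75): continuation = 1/1.04·[0.6333·22.4862 + 0.3667·5.3066] = 15.5645; exercise value = 5.0000 ≤ continuation, so V_0 = 15.5645

€15.56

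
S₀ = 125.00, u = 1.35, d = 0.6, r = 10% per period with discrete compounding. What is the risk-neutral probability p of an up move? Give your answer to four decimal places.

Risk-neutral probability p = (1 + 0.1 − 0.6)/(1.35 − 0.6) = 0.5000/0.7500 = 0.6667

p = 0.6667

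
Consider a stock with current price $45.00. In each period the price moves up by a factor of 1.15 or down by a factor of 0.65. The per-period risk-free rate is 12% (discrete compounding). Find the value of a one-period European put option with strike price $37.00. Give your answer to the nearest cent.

Risk-neutral probability p = (1 + 0.12 − 0.65)/(1.15 − 0.65) = 0.4700/0.5000 = 0.9400
Terminal stock prices: S_u = 51.75, S_d = 29.25
Terminal payoffs (K − S): max(-14.75, 0) = 0, max(7.75, 0) = 7.75
Node 0 (S = 45): V_0 = 1/1.12·[0.9400·0.0000 + 0.0600·7.7500] = 0.4152

$0.42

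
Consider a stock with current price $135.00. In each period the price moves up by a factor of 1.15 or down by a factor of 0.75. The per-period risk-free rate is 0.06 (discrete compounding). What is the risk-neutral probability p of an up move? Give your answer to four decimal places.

Risk-neutral probability p = (1 + 0.06 − 0.75)/(1.15 − 0.75) = 0.3100/0.4000 = 0.7750

p = 0.7750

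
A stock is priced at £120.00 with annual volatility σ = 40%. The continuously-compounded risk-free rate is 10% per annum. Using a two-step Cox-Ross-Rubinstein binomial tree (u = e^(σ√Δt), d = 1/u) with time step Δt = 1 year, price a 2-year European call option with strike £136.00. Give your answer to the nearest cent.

£30.07

CRR parameters: u = e^(σ√Δt) = e^(0.4·√1) = 1.4918, d = 1/u = 0.6703
Per-period rate: rΔt = 0.1·1 = 0.1, so R = e^0.1 = 1.1052
Risk-neutral probability p = (e^0.1 − 0.6703)/(1.4918 − 0.6703) = 0.4349/0.8215 = 0.5293
Terminal stock prices: S_uu = 267.1, S_ud = 120, S_dd = 53.92
Terminal payoffs (S − K): max(131.1, 0) = 131.1, max(-16, 0) = 0, max(-82.08, 0) = 0
Node u (S = 179): V_u = e^(−0.1)·[0.5293·131.0649 + 0.4707·0.0000] = 62.7751
Node d (S = 80.44): V_d = e^(−0.1)·[0.5293·0.0000 + 0.4707·0.0000] = 0.0000
Node 0 (S = 120): V_0 = e^(−0.1)·[0.5293·62.7751 + 0.4707·0.0000] = 30.0669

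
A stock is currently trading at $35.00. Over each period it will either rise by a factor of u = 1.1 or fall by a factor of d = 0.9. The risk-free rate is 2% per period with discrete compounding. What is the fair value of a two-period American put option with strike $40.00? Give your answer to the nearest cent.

Risk-neutral probability p = (1 + 0.02 − 0.9)/(1.1 − 0.9) = 0.1200/0.2000 = 0.6000
Terminal stock prices: S_uu = 42.35, S_ud = 34.65, S_dd = 28.35
Terminal payoffs (K − S): max(-2.35, 0) = 0, max(5.35, 0) = 5.35, max(11.65, 0) = 11.65
Node u (S = 38.5): continuation = 1/1.02·[0.6000·0.0000 + 0.4000·5.3500] = 2.0980; exercise value = 1.5000 ≤ continuation, so V_u = 2.0980
Node d (S = 31.5): continuation = 1/1.02·[0.6000·5.3500 + 0.4000·11.6500] = 7.7157; exercise value = 8.5000 > continuation, so V_d = 8.5000 (exercise)
Node 0 (S = 35): continuation = 1/1.02·[0.6000·2.0980 + 0.4000·8.5000] = 4.5675; exercise value = 5.0000 > continuation, so V_0 = 5.0000 (exercise)

$5.00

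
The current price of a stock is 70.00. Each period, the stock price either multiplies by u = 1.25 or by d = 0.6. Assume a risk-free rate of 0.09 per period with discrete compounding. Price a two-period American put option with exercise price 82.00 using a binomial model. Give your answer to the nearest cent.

13.64

Risk-neutral probability p = (1 + 0.09 − 0.6)/(1.25 − 0.6) = 0.4900/0.6500 = 0.7538
Terminal stock prices: S_uu = 109.4, S_ud = 52.5, S_dd = 25.2
Terminal payoffs (K − S): max(-27.38, 0) = 0, max(29.5, 0) = 29.5, max(56.8, 0) = 56.8
Node u (S = 87.5): continuation = 1/1.09·[0.7538·0.0000 + 0.2462·29.5000] = 6.6620; exercise value = 0.0000 ≤ continuation, so V_u = 6.6620
Node d (S = 42): continuation = 1/1.09·[0.7538·29.5000 + 0.2462·56.8000] = 33.2294; exercise value = 40.0000 > continuation, so V_d = 40.0000 (exercise)
Node 0 (S = 70): continuation = 1/1.09·[0.7538·6.6620 + 0.2462·40.0000] = 13.6406; exercise value = 12.0000 ≤ continuation, so V_0 = 13.6406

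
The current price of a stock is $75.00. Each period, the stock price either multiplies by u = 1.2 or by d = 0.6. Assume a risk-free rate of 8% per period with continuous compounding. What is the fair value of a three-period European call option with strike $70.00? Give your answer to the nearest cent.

$24.50

Risk-neutral probability p = (e^0.08 − 0.6)/(1.2 − 0.6) = 0.4833/0.6000 = 0.8055
Terminal stock prices: S_uuu = 129.6, S_uud = 64.8, S_udd = 32.4, S_ddd = 16.2
Terminal payoffs (S − K): max(59.6, 0) = 59.6, max(-5.2, 0) = 0, max(-37.6, 0) = 0, max(-53.8, 0) = 0
Node uu (S = 108): V_uu = e^(−0.08)·[0.8055·59.6000 + 0.1945·0.0000] = 44.3156
Node ud (S = 54): V_ud = e^(−0.08)·[0.8055·0.0000 + 0.1945·0.0000] = 0.0000
Node dd (S = 27): V_dd = e^(−0.08)·[0.8055·0.0000 + 0.1945·0.0000] = 0.0000
Node u (S = 90): V_u = e^(−0.08)·[0.8055·44.3156 + 0.1945·0.0000] = 32.9509
Node d (S = 45): V_d = e^(−0.08)·[0.8055·0.0000 + 0.1945·0.0000] = 0.0000
Node 0 (S = 75): V_0 = e^(−0.08)·[0.8055·32.9509 + 0.1945·0.0000] = 24.5006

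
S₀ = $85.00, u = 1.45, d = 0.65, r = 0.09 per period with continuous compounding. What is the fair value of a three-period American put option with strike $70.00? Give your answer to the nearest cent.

$8.64

Risk-neutral probability p = (e^0.09 − 0.65)/(1.45 − 0.65) = 0.4442/0.8000 = 0.5552
Terminal stock prices: S_uuu = 259.1, S_uud = 116.2, S_udd = 52.07, S_ddd = 23.34
Terminal payoffs (K − S): max(-189.1, 0) = 0, max(-46.16, 0) = 0, max(17.93, 0) = 17.93, max(46.66, 0) = 46.66
Node uu (S = 178.7): continuation = e^(−0.09)·[0.5552·0.0000 + 0.4448·0.0000] = 0.0000; exercise value = 0.0000 ≤ continuation, so V_uu = 0.0000
Node ud (S = 80.11): continuation = e^(−0.09)·[0.5552·0.0000 + 0.4448·17.9269] = 7.2873; exercise value = 0.0000 ≤ continuation, so V_ud = 7.2873
Node dd (S = 35.91): continuation = e^(−0.09)·[0.5552·17.9269 + 0.4448·46.6569] = 28.0627; exercise value = 34.0875 > continuation, so V_dd = 34.0875 (exercise)
Node u (S = 123.2): continuation = e^(−0.09)·[0.5552·0.0000 + 0.4448·7.2873] = 2.9623; exercise value = 0.0000 ≤ continuation, so V_u = 2.9623
Node d (S = 55.25): continuation = e^(−0.09)·[0.5552·7.2873 + 0.4448·34.0875] = 17.5544; exercise value = 14.7500 ≤ continuation, so V_d = 17.5544
Node 0 (S = 85): continuation = e^(−0.09)·[0.5552·2.9623 + 0.4448·17.5544] = 8.6390; exercise value = 0.0000 ≤ continuation, so V_0 = 8.6390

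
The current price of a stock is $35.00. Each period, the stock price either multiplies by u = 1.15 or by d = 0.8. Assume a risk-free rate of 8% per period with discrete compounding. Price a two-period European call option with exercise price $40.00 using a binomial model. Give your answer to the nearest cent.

Risk-neutral probability p = (1 + 0.08 − 0.8)/(1.15 − 0.8) = 0.2800/0.3500 = 0.8000
Terminal stock prices: S_uu = 46.29, S_ud = 32.2, S_dd = 22.4
Terminal payoffs (S − K): max(6.287, 0) = 6.287, max(-7.8, 0) = 0, max(-17.6, 0) = 0
Node u (S = 40.25): V_u = 1/1.08·[0.8000·6.2875 + 0.2000·0.0000] = 4.6574
Node d (S = 28): V_d = 1/1.08·[0.8000·0.0000 + 0.2000·0.0000] = 0.0000
Node 0 (S = 35): V_0 = 1/1.08·[0.8000·4.6574 + 0.2000·0.0000] = 3.4499

$3.45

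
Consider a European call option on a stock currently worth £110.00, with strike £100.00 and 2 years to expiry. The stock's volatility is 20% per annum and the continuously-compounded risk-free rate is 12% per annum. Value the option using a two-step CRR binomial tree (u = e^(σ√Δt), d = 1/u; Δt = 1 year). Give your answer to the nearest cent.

£32.46

CRR parameters: u = e^(σ√Δt) = e^(0.2·√1) = 1.2214, d = 1/u = 0.8187
Per-period rate: rΔt = 0.12·1 = 0.12, so R = e^0.12 = 1.1275
Risk-neutral probability p = (e^0.12 − 0.8187)/(1.2214 − 0.8187) = 0.3088/0.4027 = 0.7668
Terminal stock prices: S_uu = 164.1, S_ud = 110, S_dd = 73.74
Terminal payoffs (S − K): max(64.1, 0) = 64.1, max(10, 0) = 10, max(-26.26, 0) = 0
Node u (S = 134.4): V_u = e^(−0.12)·[0.7668·64.1007 + 0.2332·10.0000] = 45.6623
Node d (S = 90.06): V_d = e^(−0.12)·[0.7668·10.0000 + 0.2332·0.0000] = 6.8008
Node 0 (S = 110): V_0 = e^(−0.12)·[0.7668·45.6623 + 0.2332·6.8008] = 32.4609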